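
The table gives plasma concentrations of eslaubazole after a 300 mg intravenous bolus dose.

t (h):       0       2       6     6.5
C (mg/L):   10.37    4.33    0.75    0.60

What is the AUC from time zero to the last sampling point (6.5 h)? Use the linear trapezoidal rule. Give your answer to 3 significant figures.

AUC = 25.2 mg/L·h

Trapezoidal AUC_0→6.5:
  [0→2]: (10.37+4.33)/2 × 2 = 14.7
  [2→6]: (4.33+0.75)/2 × 4 = 10.16
  [6→6.5]: (0.75+0.60)/2 × 0.5 = 0.3375
  Sum = 25.1975 mg/L·h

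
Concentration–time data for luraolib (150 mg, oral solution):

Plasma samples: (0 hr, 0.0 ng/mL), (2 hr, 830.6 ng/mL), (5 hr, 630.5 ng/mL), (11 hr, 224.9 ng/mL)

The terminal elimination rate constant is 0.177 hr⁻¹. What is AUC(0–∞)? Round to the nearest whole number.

AUC = 6859 ng/mL·hr

Trapezoidal AUC_0→11:
  [0→2]: (0.0+830.6)/2 × 2 = 830.6
  [2→5]: (830.6+630.5)/2 × 3 = 2191.65
  [5→11]: (630.5+224.9)/2 × 6 = 2566.2
  Sum = 5588.45 ng/mL·hr
Extrapolated tail: C_last / k_e = 224.9 / 0.177 = 1270.621
AUC_0→∞ = 5588.45 + 1270.621 = 6859.071 ng/mL·hr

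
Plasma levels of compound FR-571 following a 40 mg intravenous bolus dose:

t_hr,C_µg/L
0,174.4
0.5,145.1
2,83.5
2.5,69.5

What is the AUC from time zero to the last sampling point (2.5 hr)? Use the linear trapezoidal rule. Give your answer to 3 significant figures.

AUC = 290 µg/L·hr

Trapezoidal AUC_0→2.5:
  [0→0.5]: (174.4+145.1)/2 × 0.5 = 79.875
  [0.5→2]: (145.1+83.5)/2 × 1.5 = 171.45
  [2→2.5]: (83.5+69.5)/2 × 0.5 = 38.25
  Sum = 289.575 µg/L·hr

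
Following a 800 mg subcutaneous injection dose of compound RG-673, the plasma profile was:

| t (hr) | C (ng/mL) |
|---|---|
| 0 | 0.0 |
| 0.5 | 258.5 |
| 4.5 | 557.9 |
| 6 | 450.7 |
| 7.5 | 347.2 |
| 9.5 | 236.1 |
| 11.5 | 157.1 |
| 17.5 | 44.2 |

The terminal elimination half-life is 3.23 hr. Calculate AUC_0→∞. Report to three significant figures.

AUC = 4840 ng/mL·hr

Trapezoidal AUC_0→17.5:
  [0→0.5]: (0.0+258.5)/2 × 0.5 = 64.625
  [0.5→4.5]: (258.5+557.9)/2 × 4 = 1632.8
  [4.5→6]: (557.9+450.7)/2 × 1.5 = 756.45
  [6→7.5]: (450.7+347.2)/2 × 1.5 = 598.425
  [7.5→9.5]: (347.2+236.1)/2 × 2 = 583.3
  [9.5→11.5]: (236.1+157.1)/2 × 2 = 393.2
  [11.5→17.5]: (157.1+44.2)/2 × 6 = 603.9
  Sum = 4632.7 ng/mL·hr
k_e = ln2 / t½ = 0.693147 / 3.23 = 0.2146 hr^-1
Extrapolated tail: C_last / k_e = 44.2 / 0.2146 = 205.965
AUC_0→∞ = 4632.7 + 205.965 = 4838.665 ng/mL·hr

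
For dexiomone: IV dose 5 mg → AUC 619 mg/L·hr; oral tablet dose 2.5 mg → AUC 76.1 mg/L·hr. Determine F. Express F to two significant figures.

F = 0.25

F = (AUC_ev / D_ev) / (AUC_iv / D_iv)
  = (76.1/2.5) / (619/5)
  = 30.44 / 123.8 = 0.2459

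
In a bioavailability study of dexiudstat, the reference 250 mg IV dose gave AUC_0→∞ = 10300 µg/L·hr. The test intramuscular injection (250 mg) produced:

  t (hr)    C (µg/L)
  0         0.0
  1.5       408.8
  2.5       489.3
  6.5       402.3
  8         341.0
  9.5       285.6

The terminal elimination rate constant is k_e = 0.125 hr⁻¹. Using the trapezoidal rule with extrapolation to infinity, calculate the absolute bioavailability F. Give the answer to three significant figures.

F = 0.568

Trapezoidal AUC_0→9.5 (intramuscular injection):
  [0→1.5]: (0.0+408.8)/2 × 1.5 = 306.6
  [1.5→2.5]: (408.8+489.3)/2 × 1 = 449.05
  [2.5→6.5]: (489.3+402.3)/2 × 4 = 1783.2
  [6.5→8]: (402.3+341.0)/2 × 1.5 = 557.475
  [8→9.5]: (341.0+285.6)/2 × 1.5 = 469.95
  Sum = 3566.275 µg/L·hr
Tail: C_last/k_e = 285.6/0.125 = 2284.800
AUC_0→∞ (intramuscular injection) = 3566.275 + 2284.800 = 5851.075 µg/L·hr
F = (AUC_ev/D_ev)/(AUC_iv/D_iv) = (5851.075/250)/(10300/250) = 23.4043/41.2 = 0.5681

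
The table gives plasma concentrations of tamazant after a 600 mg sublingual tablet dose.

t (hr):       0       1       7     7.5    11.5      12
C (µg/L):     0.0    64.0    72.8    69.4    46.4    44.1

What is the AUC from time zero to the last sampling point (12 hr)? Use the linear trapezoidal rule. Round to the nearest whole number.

Trapezoidal AUC_0→12:
  [0→1]: (0.0+64.0)/2 × 1 = 32.0
  [1→7]: (64.0+72.8)/2 × 6 = 410.4
  [7→7.5]: (72.8+69.4)/2 × 0.5 = 35.55
  [7.5→11.5]: (69.4+46.4)/2 × 4 = 231.6
  [11.5→12]: (46.4+44.1)/2 × 0.5 = 22.625
  Sum = 732.175 µg/L·hr

AUC = 732 µg/L·hr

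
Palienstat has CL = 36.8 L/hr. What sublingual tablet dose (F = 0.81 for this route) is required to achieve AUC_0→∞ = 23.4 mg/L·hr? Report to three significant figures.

Dose = 1060 mg

Dose = CL × AUC_0→∞ / F
     = 36.8 × 23.4 / 0.81 = 1063.11 mg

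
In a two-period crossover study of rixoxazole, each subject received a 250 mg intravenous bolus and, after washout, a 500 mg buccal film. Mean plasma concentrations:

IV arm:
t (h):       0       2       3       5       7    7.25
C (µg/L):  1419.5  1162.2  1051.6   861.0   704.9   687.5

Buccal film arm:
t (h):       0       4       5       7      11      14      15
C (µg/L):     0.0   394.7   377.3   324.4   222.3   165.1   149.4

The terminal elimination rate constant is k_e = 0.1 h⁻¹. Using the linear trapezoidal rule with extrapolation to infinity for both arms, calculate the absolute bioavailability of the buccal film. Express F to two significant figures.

Trapezoidal AUC_0→7.25 (IV):
  [0→2]: (1419.5+1162.2)/2 × 2 = 2581.7
  [2→3]: (1162.2+1051.6)/2 × 1 = 1106.9
  [3→5]: (1051.6+861.0)/2 × 2 = 1912.6
  [5→7]: (861.0+704.9)/2 × 2 = 1565.9
  [7→7.25]: (704.9+687.5)/2 × 0.25 = 174.05
  Sum = 7341.15 µg/L·h
IV tail: 687.5/0.1 = 6875.000; AUC_iv,0→∞ = 7341.15 + 6875.000 = 14216.15 µg/L·h
Trapezoidal AUC_0→15 (buccal film):
  [0→4]: (0.0+394.7)/2 × 4 = 789.4
  [4→5]: (394.7+377.3)/2 × 1 = 386.0
  [5→7]: (377.3+324.4)/2 × 2 = 701.7
  [7→11]: (324.4+222.3)/2 × 4 = 1093.4
  [11→14]: (222.3+165.1)/2 × 3 = 581.1
  [14→15]: (165.1+149.4)/2 × 1 = 157.25
  Sum = 3708.85 µg/L·h
buccal film tail: 149.4/0.1 = 1494.000; AUC_ev,0→∞ = 3708.85 + 1494.000 = 5202.85 µg/L·h
F = (AUC_ev/D_ev)/(AUC_iv/D_iv) = (5202.85/500)/(14216.15/250) = 10.4057/56.8646 = 0.1830

F = 0.18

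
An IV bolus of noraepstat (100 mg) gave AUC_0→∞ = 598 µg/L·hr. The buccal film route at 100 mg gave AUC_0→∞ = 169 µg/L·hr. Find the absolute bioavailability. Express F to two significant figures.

F = 0.28

F = (AUC_ev / D_ev) / (AUC_iv / D_iv)
  = (169/100) / (598/100)
  = 1.69 / 5.98 = 0.2826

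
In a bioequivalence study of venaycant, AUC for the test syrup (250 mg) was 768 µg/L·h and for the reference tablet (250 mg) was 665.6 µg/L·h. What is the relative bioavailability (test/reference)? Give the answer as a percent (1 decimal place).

F_rel = (AUC_test/D_test) / (AUC_ref/D_ref)
      = (768/250) / (665.6/250)
      = 3.072 / 2.6624 = 1.1538 = 115.38%

F_rel = 115.4%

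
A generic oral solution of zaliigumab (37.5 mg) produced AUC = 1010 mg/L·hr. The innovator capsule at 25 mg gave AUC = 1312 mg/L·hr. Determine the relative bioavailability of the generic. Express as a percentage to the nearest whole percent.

F_rel = (AUC_test/D_test) / (AUC_ref/D_ref)
      = (1010/37.5) / (1312/25)
      = 26.9333 / 52.48 = 0.5132 = 51.32%

F_rel = 51%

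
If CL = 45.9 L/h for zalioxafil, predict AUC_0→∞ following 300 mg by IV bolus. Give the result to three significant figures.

AUC_0→∞ = Dose_iv / CL
        = 300 / 45.9 = 6.53595 mg/L·h

AUC = 6.54 mg/L·h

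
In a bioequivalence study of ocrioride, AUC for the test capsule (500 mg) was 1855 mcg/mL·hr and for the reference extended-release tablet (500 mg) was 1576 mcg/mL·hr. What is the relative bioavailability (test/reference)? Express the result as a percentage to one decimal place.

F_rel = (AUC_test/D_test) / (AUC_ref/D_ref)
      = (1855/500) / (1576/500)
      = 3.71 / 3.152 = 1.1770 = 117.70%

F_rel = 117.7%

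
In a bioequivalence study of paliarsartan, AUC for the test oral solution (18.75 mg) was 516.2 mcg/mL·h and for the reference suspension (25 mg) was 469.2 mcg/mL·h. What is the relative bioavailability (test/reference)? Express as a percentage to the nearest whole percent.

F_rel = 147%

F_rel = (AUC_test/D_test) / (AUC_ref/D_ref)
      = (516.2/18.75) / (469.2/25)
      = 27.5307 / 18.768 = 1.4669 = 146.69%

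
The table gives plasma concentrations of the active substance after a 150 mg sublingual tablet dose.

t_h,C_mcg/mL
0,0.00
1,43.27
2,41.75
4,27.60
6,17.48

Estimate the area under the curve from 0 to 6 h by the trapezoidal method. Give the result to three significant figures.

AUC = 179 mcg/mL·h

Trapezoidal AUC_0→6:
  [0→1]: (0.00+43.27)/2 × 1 = 21.635
  [1→2]: (43.27+41.75)/2 × 1 = 42.51
  [2→4]: (41.75+27.60)/2 × 2 = 69.35
  [4→6]: (27.60+17.48)/2 × 2 = 45.08
  Sum = 178.575 mcg/mL·h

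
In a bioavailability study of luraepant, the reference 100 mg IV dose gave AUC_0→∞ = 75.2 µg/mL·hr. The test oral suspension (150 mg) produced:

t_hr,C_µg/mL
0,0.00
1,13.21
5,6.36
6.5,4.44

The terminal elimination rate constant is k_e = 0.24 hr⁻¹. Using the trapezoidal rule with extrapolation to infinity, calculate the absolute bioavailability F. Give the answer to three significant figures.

F = 0.641

Trapezoidal AUC_0→6.5 (oral suspension):
  [0→1]: (0.00+13.21)/2 × 1 = 6.605
  [1→5]: (13.21+6.36)/2 × 4 = 39.14
  [5→6.5]: (6.36+4.44)/2 × 1.5 = 8.1
  Sum = 53.845 µg/mL·hr
Tail: C_last/k_e = 4.44/0.24 = 18.500
AUC_0→∞ (oral suspension) = 53.845 + 18.500 = 72.345 µg/mL·hr
F = (AUC_ev/D_ev)/(AUC_iv/D_iv) = (72.345/150)/(75.2/100) = 0.4823/0.752 = 0.6414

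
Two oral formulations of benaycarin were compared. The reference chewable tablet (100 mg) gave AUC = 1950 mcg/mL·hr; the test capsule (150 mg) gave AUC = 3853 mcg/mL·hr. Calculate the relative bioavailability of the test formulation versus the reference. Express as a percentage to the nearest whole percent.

F_rel = 132%

F_rel = (AUC_test/D_test) / (AUC_ref/D_ref)
      = (3853/150) / (1950/100)
      = 25.6867 / 19.5 = 1.3173 = 131.73%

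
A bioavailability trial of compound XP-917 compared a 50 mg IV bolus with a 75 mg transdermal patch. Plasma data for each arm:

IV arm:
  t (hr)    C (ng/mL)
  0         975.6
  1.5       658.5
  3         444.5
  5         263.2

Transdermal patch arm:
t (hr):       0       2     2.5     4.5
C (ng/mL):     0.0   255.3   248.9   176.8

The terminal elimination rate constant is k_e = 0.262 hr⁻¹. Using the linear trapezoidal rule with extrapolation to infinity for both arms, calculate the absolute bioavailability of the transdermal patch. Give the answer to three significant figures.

F = 0.262

Trapezoidal AUC_0→5 (IV):
  [0→1.5]: (975.6+658.5)/2 × 1.5 = 1225.575
  [1.5→3]: (658.5+444.5)/2 × 1.5 = 827.25
  [3→5]: (444.5+263.2)/2 × 2 = 707.7
  Sum = 2760.525 ng/mL·hr
IV tail: 263.2/0.262 = 1004.580; AUC_iv,0→∞ = 2760.525 + 1004.580 = 3765.105 ng/mL·hr
Trapezoidal AUC_0→4.5 (transdermal patch):
  [0→2]: (0.0+255.3)/2 × 2 = 255.3
  [2→2.5]: (255.3+248.9)/2 × 0.5 = 126.05
  [2.5→4.5]: (248.9+176.8)/2 × 2 = 425.7
  Sum = 807.05 ng/mL·hr
transdermal patch tail: 176.8/0.262 = 674.809; AUC_ev,0→∞ = 807.05 + 674.809 = 1481.859 ng/mL·hr
F = (AUC_ev/D_ev)/(AUC_iv/D_iv) = (1481.859/75)/(3765.105/50) = 19.75812/75.3021 = 0.2624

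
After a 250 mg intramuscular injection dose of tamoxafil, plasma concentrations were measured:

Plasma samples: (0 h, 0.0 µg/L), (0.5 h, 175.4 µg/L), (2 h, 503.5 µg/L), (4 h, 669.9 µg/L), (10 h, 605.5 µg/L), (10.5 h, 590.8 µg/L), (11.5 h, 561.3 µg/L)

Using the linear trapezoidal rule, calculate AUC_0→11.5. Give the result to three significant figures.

AUC = 6430 µg/L·h

Trapezoidal AUC_0→11.5:
  [0→0.5]: (0.0+175.4)/2 × 0.5 = 43.85
  [0.5→2]: (175.4+503.5)/2 × 1.5 = 509.175
  [2→4]: (503.5+669.9)/2 × 2 = 1173.4
  [4→10]: (669.9+605.5)/2 × 6 = 3826.2
  [10→10.5]: (605.5+590.8)/2 × 0.5 = 299.075
  [10.5→11.5]: (590.8+561.3)/2 × 1 = 576.05
  Sum = 6427.75 µg/L·h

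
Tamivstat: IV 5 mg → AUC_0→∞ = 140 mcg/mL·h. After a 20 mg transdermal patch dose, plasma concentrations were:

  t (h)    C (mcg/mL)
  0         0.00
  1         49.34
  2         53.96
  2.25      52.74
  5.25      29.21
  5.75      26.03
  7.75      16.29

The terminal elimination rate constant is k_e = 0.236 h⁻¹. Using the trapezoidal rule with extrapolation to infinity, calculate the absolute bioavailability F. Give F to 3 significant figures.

Trapezoidal AUC_0→7.75 (transdermal patch):
  [0→1]: (0.00+49.34)/2 × 1 = 24.67
  [1→2]: (49.34+53.96)/2 × 1 = 51.65
  [2→2.25]: (53.96+52.74)/2 × 0.25 = 13.3375
  [2.25→5.25]: (52.74+29.21)/2 × 3 = 122.925
  [5.25→5.75]: (29.21+26.03)/2 × 0.5 = 13.81
  [5.75→7.75]: (26.03+16.29)/2 × 2 = 42.32
  Sum = 268.7125 mcg/mL·h
Tail: C_last/k_e = 16.29/0.236 = 69.025
AUC_0→∞ (transdermal patch) = 268.7125 + 69.025 = 337.7375 mcg/mL·h
F = (AUC_ev/D_ev)/(AUC_iv/D_iv) = (337.7375/20)/(140/5) = 16.886875/28 = 0.6031

F = 0.603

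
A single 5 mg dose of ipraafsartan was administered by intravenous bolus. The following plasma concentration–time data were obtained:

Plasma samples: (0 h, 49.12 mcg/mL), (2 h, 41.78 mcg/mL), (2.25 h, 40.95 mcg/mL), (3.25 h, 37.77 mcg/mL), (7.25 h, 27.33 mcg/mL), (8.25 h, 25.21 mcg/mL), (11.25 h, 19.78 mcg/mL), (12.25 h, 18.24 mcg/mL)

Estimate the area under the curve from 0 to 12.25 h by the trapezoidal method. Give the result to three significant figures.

Trapezoidal AUC_0→12.25:
  [0→2]: (49.12+41.78)/2 × 2 = 90.9
  [2→2.25]: (41.78+40.95)/2 × 0.25 = 10.34125
  [2.25→3.25]: (40.95+37.77)/2 × 1 = 39.36
  [3.25→7.25]: (37.77+27.33)/2 × 4 = 130.2
  [7.25→8.25]: (27.33+25.21)/2 × 1 = 26.27
  [8.25→11.25]: (25.21+19.78)/2 × 3 = 67.485
  [11.25→12.25]: (19.78+18.24)/2 × 1 = 19.01
  Sum = 383.56625 mcg/mL·h

AUC = 384 mcg/mL·h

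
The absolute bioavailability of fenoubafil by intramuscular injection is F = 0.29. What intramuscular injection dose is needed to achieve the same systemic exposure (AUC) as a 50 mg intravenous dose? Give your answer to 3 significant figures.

For equal systemic exposure: F × D_ev = D_iv
D_ev = D_iv / F = 50 / 0.29 = 172.414 mg

D_intramuscular = 172 mg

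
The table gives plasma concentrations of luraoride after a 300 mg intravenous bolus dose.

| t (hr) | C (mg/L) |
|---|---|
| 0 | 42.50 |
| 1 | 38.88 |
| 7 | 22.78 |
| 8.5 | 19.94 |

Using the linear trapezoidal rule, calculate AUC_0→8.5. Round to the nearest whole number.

AUC = 258 mg/L·hr

Trapezoidal AUC_0→8.5:
  [0→1]: (42.50+38.88)/2 × 1 = 40.69
  [1→7]: (38.88+22.78)/2 × 6 = 184.98
  [7→8.5]: (22.78+19.94)/2 × 1.5 = 32.04
  Sum = 257.71 mg/L·hr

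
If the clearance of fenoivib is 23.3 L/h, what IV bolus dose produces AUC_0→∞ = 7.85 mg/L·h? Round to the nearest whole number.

Dose_iv = CL × AUC_0→∞
     = 23.3 × 7.85 = 182.905 mg

Dose = 183 mg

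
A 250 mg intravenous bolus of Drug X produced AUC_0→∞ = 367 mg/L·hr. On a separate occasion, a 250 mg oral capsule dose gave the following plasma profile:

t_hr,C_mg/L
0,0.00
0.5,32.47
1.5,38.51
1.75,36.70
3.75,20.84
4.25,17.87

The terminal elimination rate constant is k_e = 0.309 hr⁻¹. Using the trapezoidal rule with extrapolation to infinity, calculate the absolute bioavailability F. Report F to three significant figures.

F = 0.485

Trapezoidal AUC_0→4.25 (oral capsule):
  [0→0.5]: (0.00+32.47)/2 × 0.5 = 8.1175
  [0.5→1.5]: (32.47+38.51)/2 × 1 = 35.49
  [1.5→1.75]: (38.51+36.70)/2 × 0.25 = 9.40125
  [1.75→3.75]: (36.70+20.84)/2 × 2 = 57.54
  [3.75→4.25]: (20.84+17.87)/2 × 0.5 = 9.6775
  Sum = 120.22625 mg/L·hr
Tail: C_last/k_e = 17.87/0.309 = 57.832
AUC_0→∞ (oral capsule) = 120.22625 + 57.832 = 178.05825 mg/L·hr
F = (AUC_ev/D_ev)/(AUC_iv/D_iv) = (178.05825/250)/(367/250) = 0.712233/1.468 = 0.4852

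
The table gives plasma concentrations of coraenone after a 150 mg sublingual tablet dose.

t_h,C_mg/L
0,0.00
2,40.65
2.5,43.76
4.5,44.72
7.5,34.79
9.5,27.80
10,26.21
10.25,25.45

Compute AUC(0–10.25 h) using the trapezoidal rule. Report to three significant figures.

Trapezoidal AUC_0→10.25:
  [0→2]: (0.00+40.65)/2 × 2 = 40.65
  [2→2.5]: (40.65+43.76)/2 × 0.5 = 21.1025
  [2.5→4.5]: (43.76+44.72)/2 × 2 = 88.48
  [4.5→7.5]: (44.72+34.79)/2 × 3 = 119.265
  [7.5→9.5]: (34.79+27.80)/2 × 2 = 62.59
  [9.5→10]: (27.80+26.21)/2 × 0.5 = 13.5025
  [10→10.25]: (26.21+25.45)/2 × 0.25 = 6.4575
  Sum = 352.0475 mg/L·h

AUC = 352 mg/L·h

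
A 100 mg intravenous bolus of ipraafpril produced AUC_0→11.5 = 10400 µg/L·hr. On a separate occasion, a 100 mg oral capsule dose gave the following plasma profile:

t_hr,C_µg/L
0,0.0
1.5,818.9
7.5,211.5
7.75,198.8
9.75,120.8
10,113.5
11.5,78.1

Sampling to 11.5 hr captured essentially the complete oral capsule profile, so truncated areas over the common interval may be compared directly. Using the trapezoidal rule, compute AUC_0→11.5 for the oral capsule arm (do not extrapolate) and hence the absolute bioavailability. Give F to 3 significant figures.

F = 0.409

Trapezoidal AUC_0→11.5 (oral capsule):
  [0→1.5]: (0.0+818.9)/2 × 1.5 = 614.175
  [1.5→7.5]: (818.9+211.5)/2 × 6 = 3091.2
  [7.5→7.75]: (211.5+198.8)/2 × 0.25 = 51.2875
  [7.75→9.75]: (198.8+120.8)/2 × 2 = 319.6
  [9.75→10]: (120.8+113.5)/2 × 0.25 = 29.2875
  [10→11.5]: (113.5+78.1)/2 × 1.5 = 143.7
  Sum = 4249.25 µg/L·hr
F = (AUC_ev/D_ev)/(AUC_iv/D_iv) = (4249.25/100)/(10400/100) = 42.4925/104 = 0.4086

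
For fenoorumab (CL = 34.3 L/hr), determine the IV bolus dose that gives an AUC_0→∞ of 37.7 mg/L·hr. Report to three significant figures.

Dose_iv = CL × AUC_0→∞
     = 34.3 × 37.7 = 1293.11 mg

Dose = 1290 mg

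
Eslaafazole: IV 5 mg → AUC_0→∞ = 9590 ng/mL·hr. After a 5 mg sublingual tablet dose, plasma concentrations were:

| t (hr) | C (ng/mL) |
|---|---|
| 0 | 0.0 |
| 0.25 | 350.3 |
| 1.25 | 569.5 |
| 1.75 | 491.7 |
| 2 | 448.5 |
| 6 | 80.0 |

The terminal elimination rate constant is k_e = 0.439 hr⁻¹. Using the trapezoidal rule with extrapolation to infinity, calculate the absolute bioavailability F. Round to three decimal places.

F = 0.222

Trapezoidal AUC_0→6 (sublingual tablet):
  [0→0.25]: (0.0+350.3)/2 × 0.25 = 43.7875
  [0.25→1.25]: (350.3+569.5)/2 × 1 = 459.9
  [1.25→1.75]: (569.5+491.7)/2 × 0.5 = 265.3
  [1.75→2]: (491.7+448.5)/2 × 0.25 = 117.525
  [2→6]: (448.5+80.0)/2 × 4 = 1057.0
  Sum = 1943.5125 ng/mL·hr
Tail: C_last/k_e = 80.0/0.439 = 182.232
AUC_0→∞ (sublingual tablet) = 1943.5125 + 182.232 = 2125.7445 ng/mL·hr
F = (AUC_ev/D_ev)/(AUC_iv/D_iv) = (2125.7445/5)/(9590/5) = 425.1489/1918 = 0.2217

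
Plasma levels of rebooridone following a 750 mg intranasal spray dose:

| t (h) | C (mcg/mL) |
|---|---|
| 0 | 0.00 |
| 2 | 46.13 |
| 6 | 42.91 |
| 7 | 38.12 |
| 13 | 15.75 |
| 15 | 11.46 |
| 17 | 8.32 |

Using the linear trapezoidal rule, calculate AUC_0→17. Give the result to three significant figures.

AUC = 473 mcg/mL·h

Trapezoidal AUC_0→17:
  [0→2]: (0.00+46.13)/2 × 2 = 46.13
  [2→6]: (46.13+42.91)/2 × 4 = 178.08
  [6→7]: (42.91+38.12)/2 × 1 = 40.515
  [7→13]: (38.12+15.75)/2 × 6 = 161.61
  [13→15]: (15.75+11.46)/2 × 2 = 27.21
  [15→17]: (11.46+8.32)/2 × 2 = 19.78
  Sum = 473.325 mcg/mL·h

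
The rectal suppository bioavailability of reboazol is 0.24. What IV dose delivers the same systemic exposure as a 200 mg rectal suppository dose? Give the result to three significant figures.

D_iv = 48.0 mg

Systemic exposure from an extravascular dose = F × D_ev, so the equivalent IV dose is F × D_ev.
D_iv = F × D_ev = 0.24 × 200 = 48 mg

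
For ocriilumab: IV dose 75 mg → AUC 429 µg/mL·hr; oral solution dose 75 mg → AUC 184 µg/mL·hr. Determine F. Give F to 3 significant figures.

F = (AUC_ev / D_ev) / (AUC_iv / D_iv)
  = (184/75) / (429/75)
  = 2.45333 / 5.72 = 0.4289

F = 0.429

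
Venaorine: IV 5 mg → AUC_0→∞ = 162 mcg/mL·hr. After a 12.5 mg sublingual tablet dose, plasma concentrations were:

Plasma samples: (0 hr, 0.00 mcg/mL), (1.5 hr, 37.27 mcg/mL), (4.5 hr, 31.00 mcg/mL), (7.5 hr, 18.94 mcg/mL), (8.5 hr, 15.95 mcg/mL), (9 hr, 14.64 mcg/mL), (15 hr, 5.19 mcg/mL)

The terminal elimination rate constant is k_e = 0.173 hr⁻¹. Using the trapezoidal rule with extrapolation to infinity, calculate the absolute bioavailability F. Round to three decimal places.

F = 0.790

Trapezoidal AUC_0→15 (sublingual tablet):
  [0→1.5]: (0.00+37.27)/2 × 1.5 = 27.9525
  [1.5→4.5]: (37.27+31.00)/2 × 3 = 102.405
  [4.5→7.5]: (31.00+18.94)/2 × 3 = 74.91
  [7.5→8.5]: (18.94+15.95)/2 × 1 = 17.445
  [8.5→9]: (15.95+14.64)/2 × 0.5 = 7.6475
  [9→15]: (14.64+5.19)/2 × 6 = 59.49
  Sum = 289.85 mcg/mL·hr
Tail: C_last/k_e = 5.19/0.173 = 30.000
AUC_0→∞ (sublingual tablet) = 289.85 + 30.000 = 319.85 mcg/mL·hr
F = (AUC_ev/D_ev)/(AUC_iv/D_iv) = (319.85/12.5)/(162/5) = 25.588/32.4 = 0.7898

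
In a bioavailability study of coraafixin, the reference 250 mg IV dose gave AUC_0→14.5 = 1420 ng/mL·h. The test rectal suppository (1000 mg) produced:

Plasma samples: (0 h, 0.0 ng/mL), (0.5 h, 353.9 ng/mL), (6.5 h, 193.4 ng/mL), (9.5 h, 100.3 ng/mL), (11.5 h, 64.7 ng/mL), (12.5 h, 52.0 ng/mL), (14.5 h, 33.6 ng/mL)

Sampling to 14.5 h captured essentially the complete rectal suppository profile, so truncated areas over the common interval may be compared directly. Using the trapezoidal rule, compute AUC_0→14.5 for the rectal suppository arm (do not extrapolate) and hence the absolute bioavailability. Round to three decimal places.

Trapezoidal AUC_0→14.5 (rectal suppository):
  [0→0.5]: (0.0+353.9)/2 × 0.5 = 88.475
  [0.5→6.5]: (353.9+193.4)/2 × 6 = 1641.9
  [6.5→9.5]: (193.4+100.3)/2 × 3 = 440.55
  [9.5→11.5]: (100.3+64.7)/2 × 2 = 165.0
  [11.5→12.5]: (64.7+52.0)/2 × 1 = 58.35
  [12.5→14.5]: (52.0+33.6)/2 × 2 = 85.6
  Sum = 2479.875 ng/mL·h
F = (AUC_ev/D_ev)/(AUC_iv/D_iv) = (2479.875/1000)/(1420/250) = 2.479875/5.68 = 0.4366

F = 0.437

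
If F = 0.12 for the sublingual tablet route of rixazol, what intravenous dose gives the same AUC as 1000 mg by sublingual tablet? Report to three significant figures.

D_iv = 120 mg

Systemic exposure from an extravascular dose = F × D_ev, so the equivalent IV dose is F × D_ev.
D_iv = F × D_ev = 0.12 × 1000 = 120 mg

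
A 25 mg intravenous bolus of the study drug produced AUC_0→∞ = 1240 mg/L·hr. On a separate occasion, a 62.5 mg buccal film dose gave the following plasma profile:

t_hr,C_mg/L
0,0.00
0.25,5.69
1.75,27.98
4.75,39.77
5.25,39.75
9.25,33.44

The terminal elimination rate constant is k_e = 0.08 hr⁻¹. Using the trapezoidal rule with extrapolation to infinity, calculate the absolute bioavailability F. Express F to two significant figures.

F = 0.23

Trapezoidal AUC_0→9.25 (buccal film):
  [0→0.25]: (0.00+5.69)/2 × 0.25 = 0.71125
  [0.25→1.75]: (5.69+27.98)/2 × 1.5 = 25.2525
  [1.75→4.75]: (27.98+39.77)/2 × 3 = 101.625
  [4.75→5.25]: (39.77+39.75)/2 × 0.5 = 19.88
  [5.25→9.25]: (39.75+33.44)/2 × 4 = 146.38
  Sum = 293.84875 mg/L·hr
Tail: C_last/k_e = 33.44/0.08 = 418.000
AUC_0→∞ (buccal film) = 293.84875 + 418.000 = 711.84875 mg/L·hr
F = (AUC_ev/D_ev)/(AUC_iv/D_iv) = (711.84875/62.5)/(1240/25) = 11.38958/49.6 = 0.2296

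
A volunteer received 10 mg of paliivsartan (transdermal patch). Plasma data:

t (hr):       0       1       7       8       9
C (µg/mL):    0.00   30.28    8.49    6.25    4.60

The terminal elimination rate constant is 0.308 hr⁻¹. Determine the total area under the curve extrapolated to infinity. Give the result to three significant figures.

AUC = 159 µg/mL·hr

Trapezoidal AUC_0→9:
  [0→1]: (0.00+30.28)/2 × 1 = 15.14
  [1→7]: (30.28+8.49)/2 × 6 = 116.31
  [7→8]: (8.49+6.25)/2 × 1 = 7.37
  [8→9]: (6.25+4.60)/2 × 1 = 5.425
  Sum = 144.245 µg/mL·hr
Extrapolated tail: C_last / k_e = 4.60 / 0.308 = 14.935
AUC_0→∞ = 144.245 + 14.935 = 159.18 µg/mL·hr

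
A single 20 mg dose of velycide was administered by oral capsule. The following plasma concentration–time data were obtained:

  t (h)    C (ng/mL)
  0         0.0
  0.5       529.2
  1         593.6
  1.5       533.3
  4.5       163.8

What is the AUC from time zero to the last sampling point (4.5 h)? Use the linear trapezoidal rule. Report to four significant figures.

AUC = 1740 ng/mL·h

Trapezoidal AUC_0→4.5:
  [0→0.5]: (0.0+529.2)/2 × 0.5 = 132.3
  [0.5→1]: (529.2+593.6)/2 × 0.5 = 280.7
  [1→1.5]: (593.6+533.3)/2 × 0.5 = 281.725
  [1.5→4.5]: (533.3+163.8)/2 × 3 = 1045.65
  Sum = 1740.375 ng/mL·h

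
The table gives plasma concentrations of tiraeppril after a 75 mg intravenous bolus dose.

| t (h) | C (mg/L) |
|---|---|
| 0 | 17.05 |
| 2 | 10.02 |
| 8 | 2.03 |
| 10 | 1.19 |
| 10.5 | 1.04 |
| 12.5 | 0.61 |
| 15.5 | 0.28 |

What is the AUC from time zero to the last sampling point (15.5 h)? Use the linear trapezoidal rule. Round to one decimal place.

Trapezoidal AUC_0→15.5:
  [0→2]: (17.05+10.02)/2 × 2 = 27.07
  [2→8]: (10.02+2.03)/2 × 6 = 36.15
  [8→10]: (2.03+1.19)/2 × 2 = 3.22
  [10→10.5]: (1.19+1.04)/2 × 0.5 = 0.5575
  [10.5→12.5]: (1.04+0.61)/2 × 2 = 1.65
  [12.5→15.5]: (0.61+0.28)/2 × 3 = 1.335
  Sum = 69.9825 mg/L·h

AUC = 70.0 mg/L·h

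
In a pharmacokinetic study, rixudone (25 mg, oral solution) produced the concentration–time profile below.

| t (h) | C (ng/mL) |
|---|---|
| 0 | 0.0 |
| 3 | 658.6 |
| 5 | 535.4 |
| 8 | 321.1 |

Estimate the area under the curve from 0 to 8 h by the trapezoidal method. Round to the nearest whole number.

AUC = 3467 ng/mL·h

Trapezoidal AUC_0→8:
  [0→3]: (0.0+658.6)/2 × 3 = 987.9
  [3→5]: (658.6+535.4)/2 × 2 = 1194.0
  [5→8]: (535.4+321.1)/2 × 3 = 1284.75
  Sum = 3466.65 ng/mL·h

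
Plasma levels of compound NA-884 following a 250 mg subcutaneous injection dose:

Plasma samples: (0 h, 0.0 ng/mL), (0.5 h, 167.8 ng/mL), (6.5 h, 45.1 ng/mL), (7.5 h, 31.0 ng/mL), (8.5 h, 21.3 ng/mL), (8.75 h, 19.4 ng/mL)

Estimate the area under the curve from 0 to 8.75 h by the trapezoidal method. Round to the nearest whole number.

AUC = 750 ng/mL·h

Trapezoidal AUC_0→8.75:
  [0→0.5]: (0.0+167.8)/2 × 0.5 = 41.95
  [0.5→6.5]: (167.8+45.1)/2 × 6 = 638.7
  [6.5→7.5]: (45.1+31.0)/2 × 1 = 38.05
  [7.5→8.5]: (31.0+21.3)/2 × 1 = 26.15
  [8.5→8.75]: (21.3+19.4)/2 × 0.25 = 5.0875
  Sum = 749.9375 ng/mL·h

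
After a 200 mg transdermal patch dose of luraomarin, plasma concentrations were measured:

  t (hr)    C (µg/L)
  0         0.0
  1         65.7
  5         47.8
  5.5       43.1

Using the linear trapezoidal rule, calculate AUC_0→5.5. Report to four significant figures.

AUC = 282.6 µg/L·hr

Trapezoidal AUC_0→5.5:
  [0→1]: (0.0+65.7)/2 × 1 = 32.85
  [1→5]: (65.7+47.8)/2 × 4 = 227.0
  [5→5.5]: (47.8+43.1)/2 × 0.5 = 22.725
  Sum = 282.575 µg/L·hr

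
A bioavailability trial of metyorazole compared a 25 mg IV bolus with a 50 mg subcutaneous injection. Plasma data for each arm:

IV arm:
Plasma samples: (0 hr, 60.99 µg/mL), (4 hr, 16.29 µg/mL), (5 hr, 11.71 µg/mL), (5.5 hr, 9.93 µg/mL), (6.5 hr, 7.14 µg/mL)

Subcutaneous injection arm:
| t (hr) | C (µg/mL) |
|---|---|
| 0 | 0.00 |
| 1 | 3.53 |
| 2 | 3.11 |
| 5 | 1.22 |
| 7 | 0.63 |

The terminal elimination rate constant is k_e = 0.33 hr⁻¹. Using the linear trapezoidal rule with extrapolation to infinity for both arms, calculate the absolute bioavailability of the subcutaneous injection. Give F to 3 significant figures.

F = 0.0376

Trapezoidal AUC_0→6.5 (IV):
  [0→4]: (60.99+16.29)/2 × 4 = 154.56
  [4→5]: (16.29+11.71)/2 × 1 = 14.0
  [5→5.5]: (11.71+9.93)/2 × 0.5 = 5.41
  [5.5→6.5]: (9.93+7.14)/2 × 1 = 8.535
  Sum = 182.505 µg/mL·hr
IV tail: 7.14/0.33 = 21.636; AUC_iv,0→∞ = 182.505 + 21.636 = 204.141 µg/mL·hr
Trapezoidal AUC_0→7 (subcutaneous injection):
  [0→1]: (0.00+3.53)/2 × 1 = 1.765
  [1→2]: (3.53+3.11)/2 × 1 = 3.32
  [2→5]: (3.11+1.22)/2 × 3 = 6.495
  [5→7]: (1.22+0.63)/2 × 2 = 1.85
  Sum = 13.43 µg/mL·hr
subcutaneous injection tail: 0.63/0.33 = 1.909; AUC_ev,0→∞ = 13.43 + 1.909 = 15.339 µg/mL·hr
F = (AUC_ev/D_ev)/(AUC_iv/D_iv) = (15.339/50)/(204.141/25) = 0.30678/8.16564 = 0.0376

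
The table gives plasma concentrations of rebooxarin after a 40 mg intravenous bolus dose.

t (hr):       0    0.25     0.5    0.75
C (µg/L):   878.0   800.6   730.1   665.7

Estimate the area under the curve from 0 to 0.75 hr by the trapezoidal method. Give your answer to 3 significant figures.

AUC = 576 µg/L·hr

Trapezoidal AUC_0→0.75:
  [0→0.25]: (878.0+800.6)/2 × 0.25 = 209.825
  [0.25→0.5]: (800.6+730.1)/2 × 0.25 = 191.3375
  [0.5→0.75]: (730.1+665.7)/2 × 0.25 = 174.475
  Sum = 575.6375 µg/L·hr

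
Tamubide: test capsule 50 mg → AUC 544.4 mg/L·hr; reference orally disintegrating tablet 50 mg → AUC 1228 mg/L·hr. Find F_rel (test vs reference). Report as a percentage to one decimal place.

F_rel = (AUC_test/D_test) / (AUC_ref/D_ref)
      = (544.4/50) / (1228/50)
      = 10.888 / 24.56 = 0.4433 = 44.33%

F_rel = 44.3%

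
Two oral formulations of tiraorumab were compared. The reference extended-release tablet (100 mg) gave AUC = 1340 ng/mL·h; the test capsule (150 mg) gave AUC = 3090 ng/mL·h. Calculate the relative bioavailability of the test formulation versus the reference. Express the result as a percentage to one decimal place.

F_rel = (AUC_test/D_test) / (AUC_ref/D_ref)
      = (3090/150) / (1340/100)
      = 20.6 / 13.4 = 1.5373 = 153.73%

F_rel = 153.7%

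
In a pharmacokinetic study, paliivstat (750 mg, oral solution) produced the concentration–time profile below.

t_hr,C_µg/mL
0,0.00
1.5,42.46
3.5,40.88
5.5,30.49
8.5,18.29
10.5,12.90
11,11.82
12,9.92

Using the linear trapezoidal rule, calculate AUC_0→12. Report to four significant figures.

AUC = 308.0 µg/mL·hr

Trapezoidal AUC_0→12:
  [0→1.5]: (0.00+42.46)/2 × 1.5 = 31.845
  [1.5→3.5]: (42.46+40.88)/2 × 2 = 83.34
  [3.5→5.5]: (40.88+30.49)/2 × 2 = 71.37
  [5.5→8.5]: (30.49+18.29)/2 × 3 = 73.17
  [8.5→10.5]: (18.29+12.90)/2 × 2 = 31.19
  [10.5→11]: (12.90+11.82)/2 × 0.5 = 6.18
  [11→12]: (11.82+9.92)/2 × 1 = 10.87
  Sum = 307.965 µg/mL·hr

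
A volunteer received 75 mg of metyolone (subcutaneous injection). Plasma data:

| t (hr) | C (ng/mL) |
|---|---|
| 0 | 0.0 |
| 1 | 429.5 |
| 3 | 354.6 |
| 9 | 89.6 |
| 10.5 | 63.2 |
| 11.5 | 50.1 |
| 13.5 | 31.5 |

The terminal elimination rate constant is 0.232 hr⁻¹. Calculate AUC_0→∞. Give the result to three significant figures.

Trapezoidal AUC_0→13.5:
  [0→1]: (0.0+429.5)/2 × 1 = 214.75
  [1→3]: (429.5+354.6)/2 × 2 = 784.1
  [3→9]: (354.6+89.6)/2 × 6 = 1332.6
  [9→10.5]: (89.6+63.2)/2 × 1.5 = 114.6
  [10.5→11.5]: (63.2+50.1)/2 × 1 = 56.65
  [11.5→13.5]: (50.1+31.5)/2 × 2 = 81.6
  Sum = 2584.3 ng/mL·hr
Extrapolated tail: C_last / k_e = 31.5 / 0.232 = 135.776
AUC_0→∞ = 2584.3 + 135.776 = 2720.076 ng/mL·hr

AUC = 2720 ng/mL·hr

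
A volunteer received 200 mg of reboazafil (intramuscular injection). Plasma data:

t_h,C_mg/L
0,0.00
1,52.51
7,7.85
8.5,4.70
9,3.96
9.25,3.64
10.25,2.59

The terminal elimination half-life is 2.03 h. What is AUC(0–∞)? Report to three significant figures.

AUC = 231 mg/L·h

Trapezoidal AUC_0→10.25:
  [0→1]: (0.00+52.51)/2 × 1 = 26.255
  [1→7]: (52.51+7.85)/2 × 6 = 181.08
  [7→8.5]: (7.85+4.70)/2 × 1.5 = 9.4125
  [8.5→9]: (4.70+3.96)/2 × 0.5 = 2.165
  [9→9.25]: (3.96+3.64)/2 × 0.25 = 0.95
  [9.25→10.25]: (3.64+2.59)/2 × 1 = 3.115
  Sum = 222.9775 mg/L·h
k_e = ln2 / t½ = 0.693147 / 2.03 = 0.3415 h^-1
Extrapolated tail: C_last / k_e = 2.59 / 0.3415 = 7.584
AUC_0→∞ = 222.9775 + 7.584 = 230.5615 mg/L·h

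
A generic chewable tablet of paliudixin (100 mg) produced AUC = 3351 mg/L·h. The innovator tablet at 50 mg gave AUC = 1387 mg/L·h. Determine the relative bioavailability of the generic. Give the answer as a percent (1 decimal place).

F_rel = (AUC_test/D_test) / (AUC_ref/D_ref)
      = (3351/100) / (1387/50)
      = 33.51 / 27.74 = 1.2080 = 120.80%

F_rel = 120.8%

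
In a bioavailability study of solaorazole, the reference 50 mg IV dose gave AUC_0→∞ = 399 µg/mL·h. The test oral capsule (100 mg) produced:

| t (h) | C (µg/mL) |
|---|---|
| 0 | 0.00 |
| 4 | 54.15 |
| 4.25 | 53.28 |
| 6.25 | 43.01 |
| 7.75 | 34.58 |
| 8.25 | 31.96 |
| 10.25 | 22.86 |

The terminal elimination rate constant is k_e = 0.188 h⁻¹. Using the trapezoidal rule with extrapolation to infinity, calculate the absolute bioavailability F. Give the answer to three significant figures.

F = 0.588

Trapezoidal AUC_0→10.25 (oral capsule):
  [0→4]: (0.00+54.15)/2 × 4 = 108.3
  [4→4.25]: (54.15+53.28)/2 × 0.25 = 13.42875
  [4.25→6.25]: (53.28+43.01)/2 × 2 = 96.29
  [6.25→7.75]: (43.01+34.58)/2 × 1.5 = 58.1925
  [7.75→8.25]: (34.58+31.96)/2 × 0.5 = 16.635
  [8.25→10.25]: (31.96+22.86)/2 × 2 = 54.82
  Sum = 347.66625 µg/mL·h
Tail: C_last/k_e = 22.86/0.188 = 121.596
AUC_0→∞ (oral capsule) = 347.66625 + 121.596 = 469.26225 µg/mL·h
F = (AUC_ev/D_ev)/(AUC_iv/D_iv) = (469.26225/100)/(399/50) = 4.6926225/7.98 = 0.5880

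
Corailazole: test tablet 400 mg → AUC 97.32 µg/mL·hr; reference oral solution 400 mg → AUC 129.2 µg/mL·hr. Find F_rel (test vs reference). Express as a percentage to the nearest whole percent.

F_rel = (AUC_test/D_test) / (AUC_ref/D_ref)
      = (97.32/400) / (129.2/400)
      = 0.2433 / 0.323 = 0.7533 = 75.33%

F_rel = 75%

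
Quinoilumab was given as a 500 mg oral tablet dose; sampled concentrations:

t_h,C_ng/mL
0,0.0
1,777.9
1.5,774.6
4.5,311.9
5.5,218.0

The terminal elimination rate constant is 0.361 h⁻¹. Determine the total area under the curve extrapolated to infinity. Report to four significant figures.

AUC = 3276 ng/mL·h

Trapezoidal AUC_0→5.5:
  [0→1]: (0.0+777.9)/2 × 1 = 388.95
  [1→1.5]: (777.9+774.6)/2 × 0.5 = 388.125
  [1.5→4.5]: (774.6+311.9)/2 × 3 = 1629.75
  [4.5→5.5]: (311.9+218.0)/2 × 1 = 264.95
  Sum = 2671.775 ng/mL·h
Extrapolated tail: C_last / k_e = 218.0 / 0.361 = 603.878
AUC_0→∞ = 2671.775 + 603.878 = 3275.653 ng/mL·h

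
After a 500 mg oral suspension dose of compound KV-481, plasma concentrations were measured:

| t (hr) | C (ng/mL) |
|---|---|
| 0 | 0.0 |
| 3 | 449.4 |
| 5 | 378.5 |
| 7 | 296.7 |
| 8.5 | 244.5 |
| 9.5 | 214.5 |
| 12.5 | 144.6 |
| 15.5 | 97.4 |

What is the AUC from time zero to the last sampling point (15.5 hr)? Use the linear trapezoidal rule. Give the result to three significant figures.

Trapezoidal AUC_0→15.5:
  [0→3]: (0.0+449.4)/2 × 3 = 674.1
  [3→5]: (449.4+378.5)/2 × 2 = 827.9
  [5→7]: (378.5+296.7)/2 × 2 = 675.2
  [7→8.5]: (296.7+244.5)/2 × 1.5 = 405.9
  [8.5→9.5]: (244.5+214.5)/2 × 1 = 229.5
  [9.5→12.5]: (214.5+144.6)/2 × 3 = 538.65
  [12.5→15.5]: (144.6+97.4)/2 × 3 = 363.0
  Sum = 3714.25 ng/mL·hr

AUC = 3710 ng/mL·hr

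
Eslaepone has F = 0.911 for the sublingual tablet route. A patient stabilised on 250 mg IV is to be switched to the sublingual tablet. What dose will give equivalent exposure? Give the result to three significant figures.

For equal systemic exposure: F × D_ev = D_iv
D_ev = D_iv / F = 250 / 0.911 = 274.424 mg

D_sublingual = 274 mg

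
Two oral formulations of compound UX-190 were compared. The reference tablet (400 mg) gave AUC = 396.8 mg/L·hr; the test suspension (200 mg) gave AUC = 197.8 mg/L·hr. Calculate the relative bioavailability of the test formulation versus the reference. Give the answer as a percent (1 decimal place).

F_rel = (AUC_test/D_test) / (AUC_ref/D_ref)
      = (197.8/200) / (396.8/400)
      = 0.989 / 0.992 = 0.9970 = 99.70%

F_rel = 99.7%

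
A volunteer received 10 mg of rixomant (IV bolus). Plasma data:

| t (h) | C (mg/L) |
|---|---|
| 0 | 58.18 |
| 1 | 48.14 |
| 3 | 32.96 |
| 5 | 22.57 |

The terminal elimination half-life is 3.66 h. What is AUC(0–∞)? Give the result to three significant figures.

Trapezoidal AUC_0→5:
  [0→1]: (58.18+48.14)/2 × 1 = 53.16
  [1→3]: (48.14+32.96)/2 × 2 = 81.1
  [3→5]: (32.96+22.57)/2 × 2 = 55.53
  Sum = 189.79 mg/L·h
k_e = ln2 / t½ = 0.693147 / 3.66 = 0.1894 h^-1
Extrapolated tail: C_last / k_e = 22.57 / 0.1894 = 119.166
AUC_0→∞ = 189.79 + 119.166 = 308.956 mg/L·h

AUC = 309 mg/L·h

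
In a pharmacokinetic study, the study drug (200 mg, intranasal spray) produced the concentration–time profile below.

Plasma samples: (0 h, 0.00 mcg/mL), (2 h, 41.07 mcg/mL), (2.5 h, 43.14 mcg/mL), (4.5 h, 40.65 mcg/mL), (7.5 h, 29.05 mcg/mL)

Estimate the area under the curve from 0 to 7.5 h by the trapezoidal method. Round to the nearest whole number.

AUC = 250 mcg/mL·h

Trapezoidal AUC_0→7.5:
  [0→2]: (0.00+41.07)/2 × 2 = 41.07
  [2→2.5]: (41.07+43.14)/2 × 0.5 = 21.0525
  [2.5→4.5]: (43.14+40.65)/2 × 2 = 83.79
  [4.5→7.5]: (40.65+29.05)/2 × 3 = 104.55
  Sum = 250.4625 mcg/mL·h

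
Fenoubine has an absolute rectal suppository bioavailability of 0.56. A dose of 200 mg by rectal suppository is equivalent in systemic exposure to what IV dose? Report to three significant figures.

D_iv = 112 mg

Systemic exposure from an extravascular dose = F × D_ev, so the equivalent IV dose is F × D_ev.
D_iv = F × D_ev = 0.56 × 200 = 112 mg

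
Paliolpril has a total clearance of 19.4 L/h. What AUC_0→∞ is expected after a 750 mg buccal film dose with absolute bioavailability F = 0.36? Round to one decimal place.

AUC_0→∞ = F × Dose / CL
        = 0.36 × 750 / 19.4 = 13.9175 mg/L·h

AUC = 13.9 mg/L·h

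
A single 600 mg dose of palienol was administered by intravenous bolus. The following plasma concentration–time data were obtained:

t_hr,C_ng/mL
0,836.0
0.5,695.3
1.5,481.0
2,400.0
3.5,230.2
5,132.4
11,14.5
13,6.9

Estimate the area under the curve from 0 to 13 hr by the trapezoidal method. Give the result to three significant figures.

AUC = 2400 ng/mL·hr

Trapezoidal AUC_0→13:
  [0→0.5]: (836.0+695.3)/2 × 0.5 = 382.825
  [0.5→1.5]: (695.3+481.0)/2 × 1 = 588.15
  [1.5→2]: (481.0+400.0)/2 × 0.5 = 220.25
  [2→3.5]: (400.0+230.2)/2 × 1.5 = 472.65
  [3.5→5]: (230.2+132.4)/2 × 1.5 = 271.95
  [5→11]: (132.4+14.5)/2 × 6 = 440.7
  [11→13]: (14.5+6.9)/2 × 2 = 21.4
  Sum = 2397.925 ng/mL·hr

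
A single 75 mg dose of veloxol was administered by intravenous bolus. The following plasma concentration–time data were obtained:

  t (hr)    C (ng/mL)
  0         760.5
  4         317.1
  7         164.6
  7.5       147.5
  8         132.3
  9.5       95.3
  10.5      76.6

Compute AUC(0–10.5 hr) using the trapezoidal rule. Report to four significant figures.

AUC = 3282 ng/mL·hr

Trapezoidal AUC_0→10.5:
  [0→4]: (760.5+317.1)/2 × 4 = 2155.2
  [4→7]: (317.1+164.6)/2 × 3 = 722.55
  [7→7.5]: (164.6+147.5)/2 × 0.5 = 78.025
  [7.5→8]: (147.5+132.3)/2 × 0.5 = 69.95
  [8→9.5]: (132.3+95.3)/2 × 1.5 = 170.7
  [9.5→10.5]: (95.3+76.6)/2 × 1 = 85.95
  Sum = 3282.375 ng/mL·hr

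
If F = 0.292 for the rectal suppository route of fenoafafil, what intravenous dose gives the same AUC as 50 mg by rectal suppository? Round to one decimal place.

D_iv = 14.6 mg

Systemic exposure from an extravascular dose = F × D_ev, so the equivalent IV dose is F × D_ev.
D_iv = F × D_ev = 0.292 × 50 = 14.6 mg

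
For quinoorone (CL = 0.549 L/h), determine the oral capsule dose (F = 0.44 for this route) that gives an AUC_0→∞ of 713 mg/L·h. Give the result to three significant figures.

Dose = 890 mg

Dose = CL × AUC_0→∞ / F
     = 0.549 × 713 / 0.44 = 889.63 mg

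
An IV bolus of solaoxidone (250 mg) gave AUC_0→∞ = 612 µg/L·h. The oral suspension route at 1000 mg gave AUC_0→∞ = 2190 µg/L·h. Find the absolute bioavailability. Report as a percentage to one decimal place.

F = 89.5%

F = (AUC_ev / D_ev) / (AUC_iv / D_iv)
  = (2190/1000) / (612/250)
  = 2.19 / 2.448 = 0.8946
  = 89.46%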